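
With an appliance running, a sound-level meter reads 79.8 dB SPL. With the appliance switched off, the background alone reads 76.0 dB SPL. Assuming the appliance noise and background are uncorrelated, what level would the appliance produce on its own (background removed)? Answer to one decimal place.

77.5 dB SPL

Background correction is a power subtraction:
L_src = 10·log₁₀(10^(79.8/10) − 10^(76.0/10)) = 10·log₁₀(55690000) = 77.5 dB SPL.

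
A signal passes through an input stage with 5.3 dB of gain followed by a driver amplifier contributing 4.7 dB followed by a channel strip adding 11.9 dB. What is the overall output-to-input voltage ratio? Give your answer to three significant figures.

Net gain = 5.3 + 4.7 + 11.9 = 21.9 dB.
Voltage ratio = 10^(21.9/20) = 12.4.

12.4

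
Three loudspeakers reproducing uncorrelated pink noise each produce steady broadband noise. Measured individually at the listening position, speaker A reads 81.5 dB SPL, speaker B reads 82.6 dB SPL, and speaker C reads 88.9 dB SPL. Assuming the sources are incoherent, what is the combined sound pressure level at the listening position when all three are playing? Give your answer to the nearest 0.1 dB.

90.4 dB SPL

Add the sources as powers (linear), then convert back to dB:
L_total = 10·log₁₀(10^(81.5/10) + 10^(82.6/10) + 10^(88.9/10)) = 10·log₁₀(1099000000) = 90.4 dB SPL.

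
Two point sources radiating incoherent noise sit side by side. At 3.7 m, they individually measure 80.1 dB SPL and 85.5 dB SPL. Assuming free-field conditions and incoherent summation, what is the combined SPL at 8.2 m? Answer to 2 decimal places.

Combined at 3.7 m: 10·log₁₀(10^(80.1/10)+10^(85.5/10)) = 86.601 dB SPL.
Then apply −20·log₁₀(8.2/3.7) = -6.912 dB → 79.69 dB SPL.

79.69 dB SPL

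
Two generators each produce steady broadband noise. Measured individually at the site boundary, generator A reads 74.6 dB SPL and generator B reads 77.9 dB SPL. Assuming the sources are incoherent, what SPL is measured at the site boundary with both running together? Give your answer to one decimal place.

79.6 dB SPL

Uncorrelated sources add in intensity (power), not in dB.
L_total = 10·log₁₀(10^(74.6/10) + 10^(77.9/10)) = 10·log₁₀(90500000) = 79.6 dB SPL.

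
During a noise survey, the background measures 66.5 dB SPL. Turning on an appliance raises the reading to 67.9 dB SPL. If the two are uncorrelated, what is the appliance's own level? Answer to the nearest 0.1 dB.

62.3 dB SPL

Background correction is a power subtraction:
L_src = 10·log₁₀(10^(67.9/10) − 10^(66.5/10)) = 10·log₁₀(1699000) = 62.3 dB SPL.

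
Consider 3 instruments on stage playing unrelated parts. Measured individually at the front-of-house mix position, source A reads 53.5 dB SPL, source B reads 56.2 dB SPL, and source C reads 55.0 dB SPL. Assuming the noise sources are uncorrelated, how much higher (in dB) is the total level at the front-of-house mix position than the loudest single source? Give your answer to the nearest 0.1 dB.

3.6 dB

Add the sources as powers (linear), then convert back to dB:
L_total = 10·log₁₀(10^(53.5/10) + 10^(56.2/10) + 10^(55.0/10)) = 59.81 dB SPL.
Excess over the loudest (56.2 dB): 59.81 − 56.2 = 3.6 dB.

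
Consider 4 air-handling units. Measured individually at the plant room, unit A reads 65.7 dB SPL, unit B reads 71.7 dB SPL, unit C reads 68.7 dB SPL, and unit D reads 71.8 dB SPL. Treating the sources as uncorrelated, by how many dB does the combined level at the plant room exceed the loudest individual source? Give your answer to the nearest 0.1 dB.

Incoherent sources sum as intensities:
L_total = 10·log₁₀(10^(65.7/10) + 10^(71.7/10) + 10^(68.7/10) + 10^(71.8/10)) = 76.13 dB SPL.
Excess over the loudest (71.8 dB): 76.13 − 71.8 = 4.3 dB.

4.3 dB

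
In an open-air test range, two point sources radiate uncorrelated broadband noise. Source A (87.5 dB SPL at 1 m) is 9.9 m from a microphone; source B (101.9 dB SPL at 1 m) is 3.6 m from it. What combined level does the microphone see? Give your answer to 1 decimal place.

At the listener: L_A = 87.5 − 20·log₁₀(9.9) = 67.59 dB; L_B = 101.9 − 20·log₁₀(3.6) = 90.77 dB.
Combined: 10·log₁₀(10^(67.59/10)+10^(90.77/10)) = 90.8 dB SPL.

90.8 dB SPL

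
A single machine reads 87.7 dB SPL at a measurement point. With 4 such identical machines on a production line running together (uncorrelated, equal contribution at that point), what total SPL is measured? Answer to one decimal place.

4 equal incoherent sources raise the level by 10·log₁₀(4) = 6.02 dB.
L_total = 87.7 + 6.02 = 93.7 dB SPL.

93.7 dB SPL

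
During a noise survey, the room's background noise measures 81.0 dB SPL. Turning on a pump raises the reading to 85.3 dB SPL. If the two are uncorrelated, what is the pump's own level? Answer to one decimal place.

Background correction is a power subtraction:
L_src = 10·log₁₀(10^(85.3/10) − 10^(81.0/10)) = 10·log₁₀(213000000) = 83.3 dB SPL.

83.3 dB SPL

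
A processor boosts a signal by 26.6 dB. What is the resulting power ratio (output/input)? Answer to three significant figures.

457

Power ratio = 10^(dB/10).
10^(26.6/10) = 10^(2.660) = 457.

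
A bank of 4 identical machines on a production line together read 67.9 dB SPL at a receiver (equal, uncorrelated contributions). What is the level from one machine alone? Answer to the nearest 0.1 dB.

61.9 dB SPL

4 equal incoherent sources add 10·log₁₀(4) = 6.02 dB over one source.
L_one = 67.9 − 6.02 = 61.9 dB SPL.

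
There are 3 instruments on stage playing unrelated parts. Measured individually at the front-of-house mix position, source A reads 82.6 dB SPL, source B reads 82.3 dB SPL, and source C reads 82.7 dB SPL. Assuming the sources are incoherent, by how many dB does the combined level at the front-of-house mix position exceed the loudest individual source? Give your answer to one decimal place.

4.6 dB

Incoherent sources sum as intensities:
L_total = 10·log₁₀(10^(82.6/10) + 10^(82.3/10) + 10^(82.7/10)) = 87.31 dB SPL.
Excess over the loudest (82.7 dB): 87.31 − 82.7 = 4.6 dB.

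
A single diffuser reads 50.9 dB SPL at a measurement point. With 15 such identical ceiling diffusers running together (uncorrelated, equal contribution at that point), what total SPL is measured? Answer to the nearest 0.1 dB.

62.7 dB SPL

15 equal incoherent sources raise the level by 10·log₁₀(15) = 11.76 dB.
L_total = 50.9 + 11.76 = 62.7 dB SPL.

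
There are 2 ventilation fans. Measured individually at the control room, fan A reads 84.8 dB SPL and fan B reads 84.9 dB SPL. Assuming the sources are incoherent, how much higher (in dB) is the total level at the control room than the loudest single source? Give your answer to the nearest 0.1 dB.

Incoherent sources sum as intensities:
L_total = 10·log₁₀(10^(84.8/10) + 10^(84.9/10)) = 87.86 dB SPL.
Excess over the loudest (84.9 dB): 87.86 − 84.9 = 3.0 dB.

3.0 dB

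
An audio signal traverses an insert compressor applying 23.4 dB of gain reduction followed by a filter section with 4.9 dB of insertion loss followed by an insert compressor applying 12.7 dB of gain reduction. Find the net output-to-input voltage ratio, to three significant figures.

Net gain = (−23.4) + (−4.9) + (−12.7) = -41.0 dB.
Voltage ratio = 10^(-41.0/20) = 0.00891.

0.00891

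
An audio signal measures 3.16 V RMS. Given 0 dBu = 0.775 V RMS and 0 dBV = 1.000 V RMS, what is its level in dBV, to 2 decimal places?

dBV = 20·log₁₀(V / 1.000 V).
20·log₁₀(3.16/1.000) = +9.99 dBV.

+9.99 dBV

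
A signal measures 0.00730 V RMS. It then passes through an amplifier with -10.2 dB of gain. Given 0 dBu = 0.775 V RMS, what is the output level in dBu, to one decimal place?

-50.7 dBu

Input level: 20·log₁₀(0.00730/0.775) = -40.52 dBu.
Output: -40.52 − 10.2 = -50.7 dBu.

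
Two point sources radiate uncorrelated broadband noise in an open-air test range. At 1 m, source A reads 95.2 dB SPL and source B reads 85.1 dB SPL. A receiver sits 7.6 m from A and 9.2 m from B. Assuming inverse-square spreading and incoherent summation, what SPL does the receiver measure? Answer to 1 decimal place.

77.9 dB SPL

At the listener: L_A = 95.2 − 20·log₁₀(7.6) = 77.58 dB; L_B = 85.1 − 20·log₁₀(9.2) = 65.82 dB.
Combined: 10·log₁₀(10^(77.58/10)+10^(65.82/10)) = 77.9 dB SPL.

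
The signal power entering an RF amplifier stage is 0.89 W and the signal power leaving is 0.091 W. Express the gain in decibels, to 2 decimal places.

Power ratio → dB uses the 10·log₁₀ form:
10·log₁₀(0.091/0.89) = 10·log₁₀(0.1022) = -9.90 dB.

-9.90 dB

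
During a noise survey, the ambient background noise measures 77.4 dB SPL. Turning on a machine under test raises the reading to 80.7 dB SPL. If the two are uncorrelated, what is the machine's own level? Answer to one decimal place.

78.0 dB SPL

Background correction is a power subtraction:
L_src = 10·log₁₀(10^(80.7/10) − 10^(77.4/10)) = 10·log₁₀(62540000) = 78.0 dB SPL.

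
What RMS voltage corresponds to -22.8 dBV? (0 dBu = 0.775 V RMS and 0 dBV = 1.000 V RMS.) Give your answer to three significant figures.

V = 1.000 V × 10^(-22.8/20).
= 1.000 × 0.07244 = 0.0724 V.

0.0724 V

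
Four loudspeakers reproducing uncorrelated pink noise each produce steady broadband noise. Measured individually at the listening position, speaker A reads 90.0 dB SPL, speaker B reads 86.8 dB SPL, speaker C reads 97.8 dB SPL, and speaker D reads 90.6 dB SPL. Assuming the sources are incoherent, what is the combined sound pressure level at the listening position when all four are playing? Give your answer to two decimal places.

99.37 dB SPL

Uncorrelated sources add in intensity (power), not in dB.
L_total = 10·log₁₀(10^(90.0/10) + 10^(86.8/10) + 10^(97.8/10) + 10^(90.6/10)) = 10·log₁₀(8652000000) = 99.37 dB SPL.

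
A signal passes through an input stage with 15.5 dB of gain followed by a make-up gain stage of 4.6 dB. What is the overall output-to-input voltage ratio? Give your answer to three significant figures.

Net gain = 15.5 + 4.6 = 20.1 dB.
Voltage ratio = 10^(20.1/20) = 10.1.

10.1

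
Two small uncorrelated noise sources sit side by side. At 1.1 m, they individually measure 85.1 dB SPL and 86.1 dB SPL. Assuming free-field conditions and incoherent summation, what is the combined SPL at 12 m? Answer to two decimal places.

67.88 dB SPL

Combined at 1.1 m: 10·log₁₀(10^(85.1/10)+10^(86.1/10)) = 88.639 dB SPL.
Then apply −20·log₁₀(12/1.1) = -20.756 dB → 67.88 dB SPL.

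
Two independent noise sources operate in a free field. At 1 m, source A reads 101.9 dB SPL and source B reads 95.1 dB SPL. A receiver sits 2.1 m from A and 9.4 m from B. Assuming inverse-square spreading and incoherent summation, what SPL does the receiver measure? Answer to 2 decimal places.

At the listener: L_A = 101.9 − 20·log₁₀(2.1) = 95.456 dB; L_B = 95.1 − 20·log₁₀(9.4) = 75.637 dB.
Combined: 10·log₁₀(10^(95.456/10)+10^(75.637/10)) = 95.50 dB SPL.

95.50 dB SPL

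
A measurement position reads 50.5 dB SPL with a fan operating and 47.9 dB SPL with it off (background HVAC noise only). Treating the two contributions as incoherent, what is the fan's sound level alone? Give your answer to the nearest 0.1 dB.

Subtract intensities: L_src = 10·log₁₀(10^(L_total/10) − 10^(L_bg/10)).
L_src = 10·log₁₀(10^(50.5/10) − 10^(47.9/10)) = 10·log₁₀(50540) = 47.0 dB SPL.

47.0 dB SPL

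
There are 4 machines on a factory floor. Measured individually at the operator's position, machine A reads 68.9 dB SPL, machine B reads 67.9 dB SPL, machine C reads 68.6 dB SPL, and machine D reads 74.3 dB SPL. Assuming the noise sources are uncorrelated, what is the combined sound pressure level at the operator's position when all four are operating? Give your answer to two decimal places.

Incoherent sources sum as intensities:
L_total = 10·log₁₀(10^(68.9/10) + 10^(67.9/10) + 10^(68.6/10) + 10^(74.3/10)) = 10·log₁₀(48090000) = 76.82 dB SPL.

76.82 dB SPL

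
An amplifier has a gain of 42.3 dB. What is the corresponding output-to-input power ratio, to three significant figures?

Power ratio = 10^(dB/10).
10^(42.3/10) = 10^(4.230) = 17000.

17000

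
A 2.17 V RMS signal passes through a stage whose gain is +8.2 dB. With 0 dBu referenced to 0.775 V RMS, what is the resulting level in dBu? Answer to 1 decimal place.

Input level: 20·log₁₀(2.17/0.775) = 8.94 dBu.
Output: 8.94 + 8.2 = +17.1 dBu.

+17.1 dBu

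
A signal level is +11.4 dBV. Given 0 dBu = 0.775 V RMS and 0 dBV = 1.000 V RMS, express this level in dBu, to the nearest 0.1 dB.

+13.6 dBu

The offset between the scales is 20·log₁₀(0.775/1.000) = −2.214 dB.
So dBu = +11.4 + 2.214 = +13.6 dBu.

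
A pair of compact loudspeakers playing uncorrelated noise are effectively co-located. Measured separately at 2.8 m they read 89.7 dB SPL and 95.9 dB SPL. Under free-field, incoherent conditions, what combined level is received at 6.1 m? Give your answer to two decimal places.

90.07 dB SPL

Combined at 2.8 m: 10·log₁₀(10^(89.7/10)+10^(95.9/10)) = 96.834 dB SPL.
Then apply −20·log₁₀(6.1/2.8) = -6.763 dB → 90.07 dB SPL.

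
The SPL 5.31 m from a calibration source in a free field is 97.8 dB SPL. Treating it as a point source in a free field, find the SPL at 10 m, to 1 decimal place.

Inverse-square spreading gives ΔL = −20·log₁₀(d₂/d₁).
ΔL = −20·log₁₀(10/5.31) = -5.50 dB, so L₂ = 97.8 + (-5.50) = 92.3 dB SPL.

92.3 dB SPL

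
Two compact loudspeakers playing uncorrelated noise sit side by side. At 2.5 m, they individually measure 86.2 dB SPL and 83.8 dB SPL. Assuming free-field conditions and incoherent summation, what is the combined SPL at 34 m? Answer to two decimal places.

Combined at 2.5 m: 10·log₁₀(10^(86.2/10)+10^(83.8/10)) = 88.174 dB SPL.
Then apply −20·log₁₀(34/2.5) = -22.671 dB → 65.50 dB SPL.

65.50 dB SPL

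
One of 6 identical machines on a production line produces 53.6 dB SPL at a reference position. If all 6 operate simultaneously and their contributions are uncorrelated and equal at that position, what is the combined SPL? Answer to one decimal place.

6 equal incoherent sources raise the level by 10·log₁₀(6) = 7.78 dB.
L_total = 53.6 + 7.78 = 61.4 dB SPL.

61.4 dB SPL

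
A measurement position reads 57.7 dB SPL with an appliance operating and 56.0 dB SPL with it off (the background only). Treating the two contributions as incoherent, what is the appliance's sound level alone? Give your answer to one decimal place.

Remove the background by subtracting linear intensities:
L_src = 10·log₁₀(10^(57.7/10) − 10^(56.0/10)) = 10·log₁₀(190700) = 52.8 dB SPL.

52.8 dB SPL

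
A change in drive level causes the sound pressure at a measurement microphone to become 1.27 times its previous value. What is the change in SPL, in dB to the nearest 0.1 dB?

2.1 dB

SPL change from a pressure ratio uses the 20·log₁₀ form:
20·log₁₀(1.27) = 2.1 dB.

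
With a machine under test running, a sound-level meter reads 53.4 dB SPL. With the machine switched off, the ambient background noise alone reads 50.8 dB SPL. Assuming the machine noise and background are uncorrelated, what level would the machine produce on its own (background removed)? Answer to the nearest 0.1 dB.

Background correction is a power subtraction:
L_src = 10·log₁₀(10^(53.4/10) − 10^(50.8/10)) = 10·log₁₀(98550) = 49.9 dB SPL.

49.9 dB SPL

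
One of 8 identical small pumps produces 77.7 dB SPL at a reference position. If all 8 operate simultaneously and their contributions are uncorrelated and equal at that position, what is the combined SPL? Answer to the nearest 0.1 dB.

86.7 dB SPL

8 equal incoherent sources raise the level by 10·log₁₀(8) = 9.03 dB.
L_total = 77.7 + 9.03 = 86.7 dB SPL.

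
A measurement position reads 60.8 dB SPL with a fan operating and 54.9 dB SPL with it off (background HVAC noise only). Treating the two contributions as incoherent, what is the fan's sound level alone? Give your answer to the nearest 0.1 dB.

59.5 dB SPL

Background correction is a power subtraction:
L_src = 10·log₁₀(10^(60.8/10) − 10^(54.9/10)) = 10·log₁₀(893200) = 59.5 dB SPL.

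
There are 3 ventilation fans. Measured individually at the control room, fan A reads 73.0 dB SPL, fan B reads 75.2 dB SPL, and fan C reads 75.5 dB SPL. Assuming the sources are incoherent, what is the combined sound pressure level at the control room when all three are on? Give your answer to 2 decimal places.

Incoherent sources sum as intensities:
L_total = 10·log₁₀(10^(73.0/10) + 10^(75.2/10) + 10^(75.5/10)) = 10·log₁₀(88550000) = 79.47 dB SPL.

79.47 dB SPL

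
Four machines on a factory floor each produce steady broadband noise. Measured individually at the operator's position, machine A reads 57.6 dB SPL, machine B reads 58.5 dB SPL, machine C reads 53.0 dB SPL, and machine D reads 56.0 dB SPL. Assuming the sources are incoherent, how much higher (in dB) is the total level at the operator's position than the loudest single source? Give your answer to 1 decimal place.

4.2 dB

Uncorrelated sources add in intensity (power), not in dB.
L_total = 10·log₁₀(10^(57.6/10) + 10^(58.5/10) + 10^(53.0/10) + 10^(56.0/10)) = 62.74 dB SPL.
Excess over the loudest (58.5 dB): 62.74 − 58.5 = 4.2 dB.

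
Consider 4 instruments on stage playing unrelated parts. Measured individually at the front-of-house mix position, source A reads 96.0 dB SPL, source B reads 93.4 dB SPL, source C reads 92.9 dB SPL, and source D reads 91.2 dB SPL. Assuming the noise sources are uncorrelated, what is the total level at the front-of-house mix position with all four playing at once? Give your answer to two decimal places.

99.75 dB SPL

Incoherent sources sum as intensities:
L_total = 10·log₁₀(10^(96.0/10) + 10^(93.4/10) + 10^(92.9/10) + 10^(91.2/10)) = 10·log₁₀(9437000000) = 99.75 dB SPL.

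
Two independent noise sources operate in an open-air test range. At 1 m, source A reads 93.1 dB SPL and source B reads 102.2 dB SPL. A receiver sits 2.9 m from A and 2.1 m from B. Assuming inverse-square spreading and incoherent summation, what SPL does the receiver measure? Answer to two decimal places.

96.03 dB SPL

At the listener: L_A = 93.1 − 20·log₁₀(2.9) = 83.852 dB; L_B = 102.2 − 20·log₁₀(2.1) = 95.756 dB.
Combined: 10·log₁₀(10^(83.852/10)+10^(95.756/10)) = 96.03 dB SPL.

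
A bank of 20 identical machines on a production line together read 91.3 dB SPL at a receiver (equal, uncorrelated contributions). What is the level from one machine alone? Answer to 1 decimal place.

78.3 dB SPL

20 equal incoherent sources add 10·log₁₀(20) = 13.01 dB over one source.
L_one = 91.3 − 13.01 = 78.3 dB SPL.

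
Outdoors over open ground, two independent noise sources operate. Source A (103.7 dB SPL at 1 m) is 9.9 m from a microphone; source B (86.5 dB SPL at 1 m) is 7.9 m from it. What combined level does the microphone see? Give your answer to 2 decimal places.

83.92 dB SPL

At the listener: L_A = 103.7 − 20·log₁₀(9.9) = 83.787 dB; L_B = 86.5 − 20·log₁₀(7.9) = 68.547 dB.
Combined: 10·log₁₀(10^(83.787/10)+10^(68.547/10)) = 83.92 dB SPL.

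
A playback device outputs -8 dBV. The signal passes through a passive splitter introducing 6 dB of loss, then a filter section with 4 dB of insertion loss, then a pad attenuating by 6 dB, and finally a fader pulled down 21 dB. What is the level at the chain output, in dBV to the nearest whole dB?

-45 dBV

Cascaded gains and losses add directly in dB.
-8 − 6 − 4 − 6 − 21 = -45 dBV.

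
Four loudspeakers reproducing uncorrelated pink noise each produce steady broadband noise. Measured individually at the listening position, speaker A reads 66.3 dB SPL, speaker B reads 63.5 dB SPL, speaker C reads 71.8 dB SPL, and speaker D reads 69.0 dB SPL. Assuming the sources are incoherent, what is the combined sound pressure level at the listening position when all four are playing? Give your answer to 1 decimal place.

Add the sources as powers (linear), then convert back to dB:
L_total = 10·log₁₀(10^(66.3/10) + 10^(63.5/10) + 10^(71.8/10) + 10^(69.0/10)) = 10·log₁₀(29580000) = 74.7 dB SPL.

74.7 dB SPL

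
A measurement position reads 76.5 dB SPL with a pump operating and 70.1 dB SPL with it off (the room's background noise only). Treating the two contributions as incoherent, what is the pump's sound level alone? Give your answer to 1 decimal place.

Subtract intensities: L_src = 10·log₁₀(10^(L_total/10) − 10^(L_bg/10)).
L_src = 10·log₁₀(10^(76.5/10) − 10^(70.1/10)) = 10·log₁₀(34440000) = 75.4 dB SPL.

75.4 dB SPL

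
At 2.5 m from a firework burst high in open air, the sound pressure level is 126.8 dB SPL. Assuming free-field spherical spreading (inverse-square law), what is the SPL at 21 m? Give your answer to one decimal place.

108.3 dB SPL

Free-field point source: level drops by 20·log₁₀ of the distance ratio.
ΔL = −20·log₁₀(21/2.5) = -18.49 dB, so L₂ = 126.8 + (-18.49) = 108.3 dB SPL.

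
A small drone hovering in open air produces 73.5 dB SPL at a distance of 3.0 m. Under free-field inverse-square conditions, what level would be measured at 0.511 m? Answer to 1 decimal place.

88.9 dB SPL

For a point source in a free field, ΔL = −20·log₁₀(d₂/d₁).
ΔL = −20·log₁₀(0.511/3.0) = 15.37 dB, so L₂ = 73.5 + (15.37) = 88.9 dB SPL.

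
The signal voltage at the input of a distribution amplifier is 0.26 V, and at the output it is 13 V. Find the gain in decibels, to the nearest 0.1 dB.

34.0 dB

Voltage ratio → dB uses the 20·log₁₀ form:
20·log₁₀(13/0.26) = 20·log₁₀(50.00) = 34.0 dB.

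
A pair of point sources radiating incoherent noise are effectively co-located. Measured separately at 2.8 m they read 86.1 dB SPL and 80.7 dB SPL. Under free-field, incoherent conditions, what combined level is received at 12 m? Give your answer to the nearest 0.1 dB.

74.6 dB SPL

Combined at 2.8 m: 10·log₁₀(10^(86.1/10)+10^(80.7/10)) = 87.20 dB SPL.
Then apply −20·log₁₀(12/2.8) = -12.64 dB → 74.6 dB SPL.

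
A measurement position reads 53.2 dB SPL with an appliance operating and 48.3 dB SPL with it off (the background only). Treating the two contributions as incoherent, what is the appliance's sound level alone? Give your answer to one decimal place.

51.5 dB SPL

Remove the background by subtracting linear intensities:
L_src = 10·log₁₀(10^(53.2/10) − 10^(48.3/10)) = 10·log₁₀(141300) = 51.5 dB SPL.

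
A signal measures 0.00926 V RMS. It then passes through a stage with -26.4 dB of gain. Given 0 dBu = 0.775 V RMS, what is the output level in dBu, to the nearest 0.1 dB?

-64.9 dBu

Input level: 20·log₁₀(0.00926/0.775) = -38.45 dBu.
Output: -38.45 − 26.4 = -64.9 dBu.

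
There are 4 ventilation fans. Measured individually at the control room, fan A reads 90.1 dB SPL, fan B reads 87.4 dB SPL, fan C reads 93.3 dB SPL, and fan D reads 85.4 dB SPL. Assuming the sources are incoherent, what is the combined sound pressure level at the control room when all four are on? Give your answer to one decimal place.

96.1 dB SPL

Incoherent sources sum as intensities:
L_total = 10·log₁₀(10^(90.1/10) + 10^(87.4/10) + 10^(93.3/10) + 10^(85.4/10)) = 10·log₁₀(4058000000) = 96.1 dB SPL.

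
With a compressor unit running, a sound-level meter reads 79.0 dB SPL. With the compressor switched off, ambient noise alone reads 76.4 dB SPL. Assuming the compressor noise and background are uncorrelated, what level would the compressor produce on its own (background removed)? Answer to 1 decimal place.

Remove the background by subtracting linear intensities:
L_src = 10·log₁₀(10^(79.0/10) − 10^(76.4/10)) = 10·log₁₀(35780000) = 75.5 dB SPL.

75.5 dB SPL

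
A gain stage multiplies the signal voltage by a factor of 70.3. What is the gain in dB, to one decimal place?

36.9 dB

Voltage ratio → dB uses the 20·log₁₀ form:
20·log₁₀(70.3) = 36.9 dB.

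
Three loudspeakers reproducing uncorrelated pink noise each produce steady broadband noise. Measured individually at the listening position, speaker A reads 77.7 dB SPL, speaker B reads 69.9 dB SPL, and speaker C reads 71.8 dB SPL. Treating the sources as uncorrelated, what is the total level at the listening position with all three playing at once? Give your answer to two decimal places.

79.23 dB SPL

Add the sources as powers (linear), then convert back to dB:
L_total = 10·log₁₀(10^(77.7/10) + 10^(69.9/10) + 10^(71.8/10)) = 10·log₁₀(83790000) = 79.23 dB SPL.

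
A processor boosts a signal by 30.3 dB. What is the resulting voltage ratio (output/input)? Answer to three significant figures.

32.7

Voltage ratio = 10^(dB/20).
10^(30.3/20) = 10^(1.515) = 32.7.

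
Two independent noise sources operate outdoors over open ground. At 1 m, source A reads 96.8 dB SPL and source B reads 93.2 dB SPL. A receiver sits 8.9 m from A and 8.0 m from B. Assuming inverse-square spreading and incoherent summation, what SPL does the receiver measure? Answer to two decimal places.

79.69 dB SPL

At the listener: L_A = 96.8 − 20·log₁₀(8.9) = 77.812 dB; L_B = 93.2 − 20·log₁₀(8.0) = 75.138 dB.
Combined: 10·log₁₀(10^(77.812/10)+10^(75.138/10)) = 79.69 dB SPL.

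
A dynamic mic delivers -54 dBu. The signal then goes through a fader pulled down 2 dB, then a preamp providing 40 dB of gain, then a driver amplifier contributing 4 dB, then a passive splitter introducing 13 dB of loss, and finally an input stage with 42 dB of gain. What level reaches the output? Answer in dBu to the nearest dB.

In dB, series stages simply add:
-54 − 2 + 40 + 4 − 13 + 42 = +17 dBu.

+17 dBu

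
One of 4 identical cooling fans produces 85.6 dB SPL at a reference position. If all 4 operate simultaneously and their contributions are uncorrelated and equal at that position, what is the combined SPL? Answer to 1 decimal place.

91.6 dB SPL

4 equal incoherent sources raise the level by 10·log₁₀(4) = 6.02 dB.
L_total = 85.6 + 6.02 = 91.6 dB SPL.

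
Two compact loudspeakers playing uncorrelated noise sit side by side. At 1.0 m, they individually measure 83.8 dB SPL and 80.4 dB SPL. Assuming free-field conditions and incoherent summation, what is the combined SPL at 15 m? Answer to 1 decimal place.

Combined at 1.0 m: 10·log₁₀(10^(83.8/10)+10^(80.4/10)) = 85.43 dB SPL.
Then apply −20·log₁₀(15/1.0) = -23.52 dB → 61.9 dB SPL.

61.9 dB SPL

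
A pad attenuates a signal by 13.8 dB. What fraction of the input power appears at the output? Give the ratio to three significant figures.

Power ratio = 10^(dB/10).
10^(-13.8/10) = 10^(-1.380) = 0.0417.

0.0417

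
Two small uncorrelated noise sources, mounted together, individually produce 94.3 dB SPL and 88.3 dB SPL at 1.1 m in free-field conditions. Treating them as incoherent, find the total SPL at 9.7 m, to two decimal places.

Combined at 1.1 m: 10·log₁₀(10^(94.3/10)+10^(88.3/10)) = 95.273 dB SPL.
Then apply −20·log₁₀(9.7/1.1) = -18.908 dB → 76.37 dB SPL.

76.37 dB SPL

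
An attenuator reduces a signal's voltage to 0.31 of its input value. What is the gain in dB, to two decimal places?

Voltage is an amplitude quantity, so gain = 20·log₁₀(V_out/V_in).
20·log₁₀(0.31) = -10.17 dB.

-10.17 dB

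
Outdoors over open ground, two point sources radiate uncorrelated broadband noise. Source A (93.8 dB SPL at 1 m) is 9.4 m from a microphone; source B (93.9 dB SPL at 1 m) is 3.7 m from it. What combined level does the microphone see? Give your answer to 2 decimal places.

At the listener: L_A = 93.8 − 20·log₁₀(9.4) = 74.337 dB; L_B = 93.9 − 20·log₁₀(3.7) = 82.536 dB.
Combined: 10·log₁₀(10^(74.337/10)+10^(82.536/10)) = 83.15 dB SPL.

83.15 dB SPL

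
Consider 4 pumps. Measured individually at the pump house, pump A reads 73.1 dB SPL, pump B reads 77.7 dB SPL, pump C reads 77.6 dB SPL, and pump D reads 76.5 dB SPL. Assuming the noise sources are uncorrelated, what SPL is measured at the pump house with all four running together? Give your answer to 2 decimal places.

Incoherent sources sum as intensities:
L_total = 10·log₁₀(10^(73.1/10) + 10^(77.7/10) + 10^(77.6/10) + 10^(76.5/10)) = 10·log₁₀(181500000) = 82.59 dB SPL.

82.59 dB SPL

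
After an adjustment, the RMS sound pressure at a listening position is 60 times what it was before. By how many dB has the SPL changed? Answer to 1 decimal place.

35.6 dB

SPL change from a pressure ratio uses the 20·log₁₀ form:
20·log₁₀(60) = 35.6 dB.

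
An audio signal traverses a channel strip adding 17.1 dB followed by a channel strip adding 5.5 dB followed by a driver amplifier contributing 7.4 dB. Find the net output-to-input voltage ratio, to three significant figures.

Net gain = 17.1 + 5.5 + 7.4 = 30.0 dB.
Voltage ratio = 10^(30.0/20) = 31.6.

31.6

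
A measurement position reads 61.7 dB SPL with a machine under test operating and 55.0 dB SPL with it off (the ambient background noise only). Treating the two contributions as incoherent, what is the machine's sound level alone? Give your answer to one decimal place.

Background correction is a power subtraction:
L_src = 10·log₁₀(10^(61.7/10) − 10^(55.0/10)) = 10·log₁₀(1163000) = 60.7 dB SPL.

60.7 dB SPL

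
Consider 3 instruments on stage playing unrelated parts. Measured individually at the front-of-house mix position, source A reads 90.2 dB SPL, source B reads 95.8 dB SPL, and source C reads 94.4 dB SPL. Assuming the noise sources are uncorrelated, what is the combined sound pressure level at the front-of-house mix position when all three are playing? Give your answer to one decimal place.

98.8 dB SPL

Incoherent sources sum as intensities:
L_total = 10·log₁₀(10^(90.2/10) + 10^(95.8/10) + 10^(94.4/10)) = 10·log₁₀(7603000000) = 98.8 dB SPL.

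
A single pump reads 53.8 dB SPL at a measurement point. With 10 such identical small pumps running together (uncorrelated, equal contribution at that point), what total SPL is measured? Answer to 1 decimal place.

63.8 dB SPL

10 equal incoherent sources raise the level by 10·log₁₀(10) = 10.00 dB.
L_total = 53.8 + 10.00 = 63.8 dB SPL.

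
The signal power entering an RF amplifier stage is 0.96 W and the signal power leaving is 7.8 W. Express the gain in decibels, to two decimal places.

Power ratio → dB uses the 10·log₁₀ form:
10·log₁₀(7.8/0.96) = 10·log₁₀(8.125) = 9.10 dB.

9.10 dB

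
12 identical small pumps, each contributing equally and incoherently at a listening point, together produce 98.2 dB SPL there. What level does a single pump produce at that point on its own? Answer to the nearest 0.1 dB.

12 equal incoherent sources add 10·log₁₀(12) = 10.79 dB over one source.
L_one = 98.2 − 10.79 = 87.4 dB SPL.

87.4 dB SPL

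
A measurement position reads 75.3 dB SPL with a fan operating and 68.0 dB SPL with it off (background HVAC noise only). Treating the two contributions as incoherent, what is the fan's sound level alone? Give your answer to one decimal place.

74.4 dB SPL

Background correction is a power subtraction:
L_src = 10·log₁₀(10^(75.3/10) − 10^(68.0/10)) = 10·log₁₀(27570000) = 74.4 dB SPL.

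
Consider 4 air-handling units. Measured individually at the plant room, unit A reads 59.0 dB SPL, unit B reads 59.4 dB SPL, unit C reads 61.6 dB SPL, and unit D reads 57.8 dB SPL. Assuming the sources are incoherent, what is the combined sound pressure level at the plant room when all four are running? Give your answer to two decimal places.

65.70 dB SPL

Incoherent sources sum as intensities:
L_total = 10·log₁₀(10^(59.0/10) + 10^(59.4/10) + 10^(61.6/10) + 10^(57.8/10)) = 10·log₁₀(3713000) = 65.70 dB SPL.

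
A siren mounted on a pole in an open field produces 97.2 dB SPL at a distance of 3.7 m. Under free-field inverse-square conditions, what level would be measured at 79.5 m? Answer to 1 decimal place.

Inverse-square spreading gives ΔL = −20·log₁₀(d₂/d₁).
ΔL = −20·log₁₀(79.5/3.7) = -26.64 dB, so L₂ = 97.2 + (-26.64) = 70.6 dB SPL.

70.6 dB SPL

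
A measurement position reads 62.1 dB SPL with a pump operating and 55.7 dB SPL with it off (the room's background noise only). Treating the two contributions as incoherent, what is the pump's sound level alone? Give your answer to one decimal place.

Background correction is a power subtraction:
L_src = 10·log₁₀(10^(62.1/10) − 10^(55.7/10)) = 10·log₁₀(1250000) = 61.0 dB SPL.

61.0 dB SPL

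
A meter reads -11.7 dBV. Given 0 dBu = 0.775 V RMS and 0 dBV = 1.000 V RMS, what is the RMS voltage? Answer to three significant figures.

0.260 V

V = 1.000 V × 10^(-11.7/20).
= 1.000 × 0.2600 = 0.260 V.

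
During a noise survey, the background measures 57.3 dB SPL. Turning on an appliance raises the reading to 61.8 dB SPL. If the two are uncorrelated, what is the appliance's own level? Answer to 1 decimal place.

59.9 dB SPL

Subtract intensities: L_src = 10·log₁₀(10^(L_total/10) − 10^(L_bg/10)).
L_src = 10·log₁₀(10^(61.8/10) − 10^(57.3/10)) = 10·log₁₀(976500) = 59.9 dB SPL.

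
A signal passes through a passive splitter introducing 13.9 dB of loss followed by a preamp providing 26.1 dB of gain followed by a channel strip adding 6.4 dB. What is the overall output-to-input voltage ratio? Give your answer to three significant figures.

8.51

Net gain = (−13.9) + 26.1 + 6.4 = 18.6 dB.
Voltage ratio = 10^(18.6/20) = 8.51.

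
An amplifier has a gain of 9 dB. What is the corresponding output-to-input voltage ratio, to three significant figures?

Voltage ratio = 10^(dB/20).
10^(9/20) = 10^(0.4500) = 2.82.

2.82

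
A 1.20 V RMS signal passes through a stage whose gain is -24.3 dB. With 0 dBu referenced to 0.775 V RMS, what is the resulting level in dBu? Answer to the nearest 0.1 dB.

Input level: 20·log₁₀(1.20/0.775) = 3.80 dBu.
Output: 3.80 − 24.3 = -20.5 dBu.

-20.5 dBu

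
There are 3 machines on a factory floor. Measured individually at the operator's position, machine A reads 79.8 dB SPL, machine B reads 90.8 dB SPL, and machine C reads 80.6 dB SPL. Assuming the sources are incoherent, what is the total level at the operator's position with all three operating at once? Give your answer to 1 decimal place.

Uncorrelated sources add in intensity (power), not in dB.
L_total = 10·log₁₀(10^(79.8/10) + 10^(90.8/10) + 10^(80.6/10)) = 10·log₁₀(1413000000) = 91.5 dB SPL.

91.5 dB SPL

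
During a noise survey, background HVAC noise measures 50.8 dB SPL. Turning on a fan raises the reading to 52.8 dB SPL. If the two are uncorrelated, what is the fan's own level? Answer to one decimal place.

48.5 dB SPL

Remove the background by subtracting linear intensities:
L_src = 10·log₁₀(10^(52.8/10) − 10^(50.8/10)) = 10·log₁₀(70320) = 48.5 dB SPL.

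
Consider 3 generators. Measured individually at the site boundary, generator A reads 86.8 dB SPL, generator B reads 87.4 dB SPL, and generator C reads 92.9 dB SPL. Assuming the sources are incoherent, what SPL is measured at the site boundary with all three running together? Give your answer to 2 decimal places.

94.74 dB SPL

Incoherent sources sum as intensities:
L_total = 10·log₁₀(10^(86.8/10) + 10^(87.4/10) + 10^(92.9/10)) = 10·log₁₀(2978000000) = 94.74 dB SPL.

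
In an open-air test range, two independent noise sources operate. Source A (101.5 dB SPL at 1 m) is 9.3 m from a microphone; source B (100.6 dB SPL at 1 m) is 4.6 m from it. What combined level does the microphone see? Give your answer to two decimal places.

88.49 dB SPL

At the listener: L_A = 101.5 − 20·log₁₀(9.3) = 82.130 dB; L_B = 100.6 − 20·log₁₀(4.6) = 87.345 dB.
Combined: 10·log₁₀(10^(82.130/10)+10^(87.345/10)) = 88.49 dB SPL.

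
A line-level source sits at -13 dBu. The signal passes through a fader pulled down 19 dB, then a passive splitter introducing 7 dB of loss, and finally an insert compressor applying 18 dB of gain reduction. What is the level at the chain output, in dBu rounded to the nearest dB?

Cascaded gains and losses add directly in dB.
-13 − 19 − 7 − 18 = -57 dBu.

-57 dBu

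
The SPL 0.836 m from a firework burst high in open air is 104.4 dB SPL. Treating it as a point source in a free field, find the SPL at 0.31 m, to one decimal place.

For a point source in a free field, ΔL = −20·log₁₀(d₂/d₁).
ΔL = −20·log₁₀(0.31/0.836) = 8.62 dB, so L₂ = 104.4 + (8.62) = 113.0 dB SPL.

113.0 dB SPL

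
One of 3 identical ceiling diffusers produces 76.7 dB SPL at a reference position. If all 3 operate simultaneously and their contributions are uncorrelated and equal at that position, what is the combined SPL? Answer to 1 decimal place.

3 equal incoherent sources raise the level by 10·log₁₀(3) = 4.77 dB.
L_total = 76.7 + 4.77 = 81.5 dB SPL.

81.5 dB SPL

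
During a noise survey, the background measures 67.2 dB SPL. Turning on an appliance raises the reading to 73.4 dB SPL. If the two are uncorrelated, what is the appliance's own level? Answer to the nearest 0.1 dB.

Remove the background by subtracting linear intensities:
L_src = 10·log₁₀(10^(73.4/10) − 10^(67.2/10)) = 10·log₁₀(16630000) = 72.2 dB SPL.

72.2 dB SPL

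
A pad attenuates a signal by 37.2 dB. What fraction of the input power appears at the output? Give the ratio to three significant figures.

Power ratio = 10^(dB/10).
10^(-37.2/10) = 10^(-3.720) = 0.000191.

0.000191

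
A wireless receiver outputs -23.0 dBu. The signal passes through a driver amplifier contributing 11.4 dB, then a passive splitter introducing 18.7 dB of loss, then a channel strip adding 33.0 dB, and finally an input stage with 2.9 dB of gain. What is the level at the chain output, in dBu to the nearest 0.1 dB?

Gain stages sum in dB:
-23.0 + 11.4 − 18.7 + 33.0 + 2.9 = +5.6 dBu.

+5.6 dBu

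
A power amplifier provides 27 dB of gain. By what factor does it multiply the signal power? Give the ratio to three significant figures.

501

Power ratio = 10^(dB/10).
10^(27/10) = 10^(2.700) = 501.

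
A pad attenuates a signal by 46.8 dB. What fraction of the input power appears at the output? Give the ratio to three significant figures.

0.0000209

Power ratio = 10^(dB/10).
10^(-46.8/10) = 10^(-4.680) = 0.0000209.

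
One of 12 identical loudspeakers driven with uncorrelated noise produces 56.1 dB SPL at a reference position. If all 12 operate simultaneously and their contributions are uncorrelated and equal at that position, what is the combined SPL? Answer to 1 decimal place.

12 equal incoherent sources raise the level by 10·log₁₀(12) = 10.79 dB.
L_total = 56.1 + 10.79 = 66.9 dB SPL.

66.9 dB SPL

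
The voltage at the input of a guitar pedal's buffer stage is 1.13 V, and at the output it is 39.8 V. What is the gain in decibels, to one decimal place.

30.9 dB

Voltage ratio → dB uses the 20·log₁₀ form:
20·log₁₀(39.8/1.13) = 20·log₁₀(35.22) = 30.9 dB.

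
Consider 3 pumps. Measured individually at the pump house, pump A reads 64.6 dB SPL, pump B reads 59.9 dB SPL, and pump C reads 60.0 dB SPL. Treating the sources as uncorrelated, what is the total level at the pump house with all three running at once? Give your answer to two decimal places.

Uncorrelated sources add in intensity (power), not in dB.
L_total = 10·log₁₀(10^(64.6/10) + 10^(59.9/10) + 10^(60.0/10)) = 10·log₁₀(4861000) = 66.87 dB SPL.

66.87 dB SPL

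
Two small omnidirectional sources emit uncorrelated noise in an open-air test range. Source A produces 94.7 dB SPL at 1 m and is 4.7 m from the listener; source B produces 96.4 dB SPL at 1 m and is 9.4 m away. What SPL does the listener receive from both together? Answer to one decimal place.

82.6 dB SPL

At the listener: L_A = 94.7 − 20·log₁₀(4.7) = 81.26 dB; L_B = 96.4 − 20·log₁₀(9.4) = 76.94 dB.
Combined: 10·log₁₀(10^(81.26/10)+10^(76.94/10)) = 82.6 dB SPL.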